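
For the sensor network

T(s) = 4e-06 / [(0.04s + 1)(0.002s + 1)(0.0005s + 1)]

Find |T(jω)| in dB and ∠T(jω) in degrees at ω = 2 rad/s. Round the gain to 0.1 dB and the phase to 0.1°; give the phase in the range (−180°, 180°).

-108.0 dB, -4.9°

At ω = 2 rad/s:
pole (1 + j2·0.04) = 1 + j0.08 → |·| ≈ 1.0032, ∠ ≈ 4.57°
pole (1 + j2·0.002) = 1 + j0.004 → |·| ≈ 1, ∠ ≈ 0.23°
pole (1 + j2·0.0005) = 1 + j0.001 → |·| ≈ 1, ∠ ≈ 0.06°
|T| = 4e-06 · 1 / (1.0032 · 1 · 1) ≈ 3.9872e-06
Gain = 20 log₁₀(3.9872e-06) ≈ -107.99 dB
∠T = (0°) − (4.57° + 0.23° + 0.06°) = -4.86°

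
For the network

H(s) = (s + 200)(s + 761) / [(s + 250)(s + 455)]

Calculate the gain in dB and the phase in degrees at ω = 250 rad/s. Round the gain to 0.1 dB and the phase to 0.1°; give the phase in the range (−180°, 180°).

2.9 dB, -4.3°

At s = jω = j250:
zero (s+200): 200 + j250 → |·| = √(200²+250²) = √102500 ≈ 320.16, ∠ = arctan(250/200) ≈ 51.34°
zero (s+761): 761 + j250 → |·| = √(761²+250²) = √641621 ≈ 801.01, ∠ = arctan(250/761) ≈ 18.19°
pole (s+250): 250 + j250 → |·| = √(250²+250²) = √125000 ≈ 353.55, ∠ = arctan(250/250) ≈ 45.00°
pole (s+455): 455 + j250 → |·| = √(455²+250²) = √269525 ≈ 519.16, ∠ = arctan(250/455) ≈ 28.79°
|H| = 1 · 2.5645e+05 / 1.8355e+05 ≈ 1.3972
Gain = 20 log₁₀(1.3972) ≈ 2.91 dB
∠H = 69.53° − 73.79° = -4.26°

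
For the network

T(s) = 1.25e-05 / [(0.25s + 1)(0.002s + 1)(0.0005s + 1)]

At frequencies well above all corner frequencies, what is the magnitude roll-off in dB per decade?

-60 dB/decade

Each pole contributes −20 dB/decade at high frequency; each zero contributes +20 dB/decade.
Net: 0 zero(s) − 3 pole(s) → -60 dB/decade.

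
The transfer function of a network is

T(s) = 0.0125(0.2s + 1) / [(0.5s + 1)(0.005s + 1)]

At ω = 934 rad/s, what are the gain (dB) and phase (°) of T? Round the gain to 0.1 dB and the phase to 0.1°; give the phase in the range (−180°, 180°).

-59.6 dB, -78.1°

At ω = 934 rad/s:
zero (1 + j934·0.2) = 1 + j186.8 → |·| ≈ 186.8, ∠ ≈ 89.69°
pole (1 + j934·0.5) = 1 + j467 → |·| ≈ 467, ∠ ≈ 89.88°
pole (1 + j934·0.005) = 1 + j4.67 → |·| ≈ 4.7759, ∠ ≈ 77.91°
|T| = 0.0125 · 186.8 / (467 · 4.7759) ≈ 0.0010469
Gain = 20 log₁₀(0.0010469) ≈ -59.60 dB
∠T = (89.69°) − (89.88° + 77.91°) = -78.10°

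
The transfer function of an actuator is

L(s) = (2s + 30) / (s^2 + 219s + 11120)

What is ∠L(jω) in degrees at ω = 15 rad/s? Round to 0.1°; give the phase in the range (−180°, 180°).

Substitute s = j15:
Numerator: 2(j15) + 30 = 30 + j30
Denominator: (j15)^2 + 219(j15) + 11120 = 10895 + j3285
|N| = √(30² + 30²) ≈ 42.426, ∠N ≈ 45.00°
|D| = √(10895² + 3285²) ≈ 11379, ∠D ≈ 16.78°
∠L = 45.00° − 16.78° = 28.22°

28.2°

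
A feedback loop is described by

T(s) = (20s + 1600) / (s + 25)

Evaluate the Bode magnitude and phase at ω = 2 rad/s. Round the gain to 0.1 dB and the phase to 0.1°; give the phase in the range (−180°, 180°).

Substitute s = j2:
Numerator: 20(j2) + 1600 = 1600 + j40
Denominator: (j2) + 25 = 25 + j2
|N| = √(1600² + 40²) ≈ 1600.5, ∠N ≈ 1.43°
|D| = √(25² + 2²) ≈ 25.08, ∠D ≈ 4.57°
|T| = 1600.5 / 25.08 ≈ 63.816
Gain = 20 log₁₀(63.816) ≈ 36.10 dB
∠T = 1.43° − 4.57° = -3.14°

36.1 dB, -3.1°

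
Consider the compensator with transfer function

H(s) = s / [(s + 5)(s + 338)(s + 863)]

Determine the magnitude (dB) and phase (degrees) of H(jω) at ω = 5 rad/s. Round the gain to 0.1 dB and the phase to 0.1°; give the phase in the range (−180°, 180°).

-112.3 dB, 43.8°

At s = jω = j5:
zero at origin: s = j5 → |·| = 5, ∠ = 90.00°
pole (s+5): 5 + j5 → |·| = √(5²+5²) = √50 ≈ 7.0711, ∠ = arctan(5/5) ≈ 45.00°
pole (s+338): 338 + j5 → |·| = √(338²+5²) = √114269 ≈ 338.04, ∠ = arctan(5/338) ≈ 0.85°
pole (s+863): 863 + j5 → |·| = √(863²+5²) = √744794 ≈ 863.01, ∠ = arctan(5/863) ≈ 0.33°
|H| = 1 · 5 / 2.0629e+06 ≈ 2.4238e-06
Gain = 20 log₁₀(2.4238e-06) ≈ -112.31 dB
∠H = 90.00° − 46.18° = 43.82°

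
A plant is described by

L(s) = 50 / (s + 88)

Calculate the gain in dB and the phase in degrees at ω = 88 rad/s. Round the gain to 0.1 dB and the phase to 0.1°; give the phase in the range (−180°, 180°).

At s = jω = j88:
pole (s+88): 88 + j88 → |·| = √(88²+88²) = √15488 ≈ 124.45, ∠ = arctan(88/88) ≈ 45.00°
|L| = 50 / 124.45 ≈ 0.40177
Gain = 20 log₁₀(0.40177) ≈ -7.92 dB
∠L = 0.00° − 45.00° = -45.00°

-7.9 dB, -45.0°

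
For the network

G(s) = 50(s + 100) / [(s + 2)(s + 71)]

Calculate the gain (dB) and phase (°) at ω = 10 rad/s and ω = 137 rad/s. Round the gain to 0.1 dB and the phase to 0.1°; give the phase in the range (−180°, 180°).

At s = jω = j10:
zero (s+100): 100 + j10 → |·| = √(100²+10²) = √10100 ≈ 100.5, ∠ = arctan(10/100) ≈ 5.71°
pole (s+2): 2 + j10 → |·| = √(2²+10²) = √104 ≈ 10.198, ∠ = arctan(10/2) ≈ 78.69°
pole (s+71): 71 + j10 → |·| = √(71²+10²) = √5141 ≈ 71.701, ∠ = arctan(10/71) ≈ 8.02°
|G| = 50 · 100.5 / 731.21 ≈ 6.8722
Gain = 20 log₁₀(6.8722) ≈ 16.74 dB
∠G = 5.71° − 86.71° = -81.00°

At s = jω = j137:
zero (s+100): 100 + j137 → |·| = √(100²+137²) = √28769 ≈ 169.61, ∠ = arctan(137/100) ≈ 53.87°
pole (s+2): 2 + j137 → |·| = √(2²+137²) = √18773 ≈ 137.01, ∠ = arctan(137/2) ≈ 89.16°
pole (s+71): 71 + j137 → |·| = √(71²+137²) = √23810 ≈ 154.3, ∠ = arctan(137/71) ≈ 62.60°
|G| = 50 · 169.61 / 21141 ≈ 0.40114
Gain = 20 log₁₀(0.40114) ≈ -7.93 dB
∠G = 53.87° − 151.76° = -97.89°

ω = 10: 16.7 dB, -81.0°; ω = 137: -7.9 dB, -97.9°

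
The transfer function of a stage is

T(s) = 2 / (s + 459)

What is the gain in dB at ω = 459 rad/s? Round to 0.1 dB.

-50.2 dB

Substitute s = j459:
Numerator: 2 = 2 + j0
Denominator: (j459) + 459 = 459 + j459
|N| = √(2² + 0²) ≈ 2, ∠N ≈ 0.00°
|D| = √(459² + 459²) ≈ 649.12, ∠D ≈ 45.00°
|T| = 2 / 649.12 ≈ 0.0030811
Gain = 20 log₁₀(0.0030811) ≈ -50.23 dB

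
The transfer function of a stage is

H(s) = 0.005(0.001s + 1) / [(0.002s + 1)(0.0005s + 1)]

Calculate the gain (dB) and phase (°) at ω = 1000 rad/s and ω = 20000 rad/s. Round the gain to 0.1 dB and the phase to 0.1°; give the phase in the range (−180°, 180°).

At ω = 1000 rad/s:
zero (1 + j1000·0.001) = 1 + j1 → |·| ≈ 1.4142, ∠ ≈ 45.00°
pole (1 + j1000·0.002) = 1 + j2 → |·| ≈ 2.2361, ∠ ≈ 63.43°
pole (1 + j1000·0.0005) = 1 + j0.5 → |·| ≈ 1.118, ∠ ≈ 26.57°
|H| = 0.005 · 1.4142 / (2.2361 · 1.118) ≈ 0.0028284
Gain = 20 log₁₀(0.0028284) ≈ -50.97 dB
∠H = (45.00°) − (63.43° + 26.57°) = -45.00°

At ω = 20000 rad/s:
zero (1 + j20000·0.001) = 1 + j20 → |·| ≈ 20.025, ∠ ≈ 87.14°
pole (1 + j20000·0.002) = 1 + j40 → |·| ≈ 40.012, ∠ ≈ 88.57°
pole (1 + j20000·0.0005) = 1 + j10 → |·| ≈ 10.05, ∠ ≈ 84.29°
|H| = 0.005 · 20.025 / (40.012 · 10.05) ≈ 0.00024899
Gain = 20 log₁₀(0.00024899) ≈ -72.08 dB
∠H = (87.14°) − (88.57° + 84.29°) = -85.72°

ω = 1000: -51.0 dB, -45.0°; ω = 20000: -72.1 dB, -85.7°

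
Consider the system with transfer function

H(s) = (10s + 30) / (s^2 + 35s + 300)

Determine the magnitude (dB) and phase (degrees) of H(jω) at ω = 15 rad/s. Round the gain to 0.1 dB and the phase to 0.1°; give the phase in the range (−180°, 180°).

Substitute s = j15:
Numerator: 10(j15) + 30 = 30 + j150
Denominator: (j15)^2 + 35(j15) + 300 = 75 + j525
|N| = √(30² + 150²) ≈ 152.97, ∠N ≈ 78.69°
|D| = √(75² + 525²) ≈ 530.33, ∠D ≈ 81.87°
|H| = 152.97 / 530.33 ≈ 0.28844
Gain = 20 log₁₀(0.28844) ≈ -10.80 dB
∠H = 78.69° − 81.87° = -3.18°

-10.8 dB, -3.2°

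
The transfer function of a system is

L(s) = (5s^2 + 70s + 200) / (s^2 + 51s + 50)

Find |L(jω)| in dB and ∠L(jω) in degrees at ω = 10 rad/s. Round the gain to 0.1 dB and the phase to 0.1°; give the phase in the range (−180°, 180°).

Substitute s = j10:
Numerator: 5(j10)^2 + 70(j10) + 200 = -300 + j700
Denominator: (j10)^2 + 51(j10) + 50 = -50 + j510
|N| = √(300² + 700²) ≈ 761.58, ∠N ≈ 113.20°
|D| = √(50² + 510²) ≈ 512.45, ∠D ≈ 95.60°
|L| = 761.58 / 512.45 ≈ 1.4862
Gain = 20 log₁₀(1.4862) ≈ 3.44 dB
∠L = 113.20° − 95.60° = 17.60°

3.4 dB, 17.6°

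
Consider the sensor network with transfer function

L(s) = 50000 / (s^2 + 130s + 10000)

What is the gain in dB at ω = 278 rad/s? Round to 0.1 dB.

-3.7 dB

At s = jω = j278:
quadratic: (j278)² + 130·j278 + 10000 = -67284 + j36140 → |·| ≈ 76376, ∠ ≈ 151.76°
|L| = 50000 / 76376 ≈ 0.65466
Gain = 20 log₁₀(0.65466) ≈ -3.68 dB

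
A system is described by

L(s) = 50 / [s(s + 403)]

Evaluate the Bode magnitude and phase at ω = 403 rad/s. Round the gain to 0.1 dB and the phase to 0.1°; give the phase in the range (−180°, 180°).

-73.2 dB, -135.0°

At s = jω = j403:
pole (s+403): 403 + j403 → |·| = √(403²+403²) = √324818 ≈ 569.93, ∠ = arctan(403/403) ≈ 45.00°
pole at origin: |s| = 403, ∠ = 90.00° (in denominator)
|L| = 50 / 2.2968e+05 ≈ 0.00021769
Gain = 20 log₁₀(0.00021769) ≈ -73.24 dB
∠L = 0.00° − 135.00° = -135.00°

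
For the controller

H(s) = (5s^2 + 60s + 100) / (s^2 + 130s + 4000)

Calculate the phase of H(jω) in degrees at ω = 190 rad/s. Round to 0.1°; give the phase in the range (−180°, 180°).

Substitute s = j190:
Numerator: 5(j190)^2 + 60(j190) + 100 = -180400 + j11400
Denominator: (j190)^2 + 130(j190) + 4000 = -32100 + j24700
|N| = √(180400² + 11400²) ≈ 1.8076e+05, ∠N ≈ 176.38°
|D| = √(32100² + 24700²) ≈ 40503, ∠D ≈ 142.42°
∠H = 176.38° − 142.42° = 33.96°

34.0°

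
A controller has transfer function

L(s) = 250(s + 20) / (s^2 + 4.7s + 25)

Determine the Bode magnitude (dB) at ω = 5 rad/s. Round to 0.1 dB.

At s = jω = j5:
zero (s+20): 20 + j5 → |·| = √(20²+5²) = √425 ≈ 20.616, ∠ = arctan(5/20) ≈ 14.04°
quadratic: (j5)² + 4.7·j5 + 25 = 0 + j23.5 → |·| ≈ 23.5, ∠ ≈ 90.00°
|L| = 250 · 20.616 / 23.5 ≈ 219.32
Gain = 20 log₁₀(219.32) ≈ 46.82 dB

46.8 dB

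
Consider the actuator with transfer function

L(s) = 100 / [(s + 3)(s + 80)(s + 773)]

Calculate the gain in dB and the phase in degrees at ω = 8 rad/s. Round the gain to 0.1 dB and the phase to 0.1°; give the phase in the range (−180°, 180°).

At s = jω = j8:
pole (s+3): 3 + j8 → |·| = √(3²+8²) = √73 ≈ 8.544, ∠ = arctan(8/3) ≈ 69.44°
pole (s+80): 80 + j8 → |·| = √(80²+8²) = √6464 ≈ 80.399, ∠ = arctan(8/80) ≈ 5.71°
pole (s+773): 773 + j8 → |·| = √(773²+8²) = √597593 ≈ 773.04, ∠ = arctan(8/773) ≈ 0.59°
|L| = 100 / 5.3102e+05 ≈ 0.00018832
Gain = 20 log₁₀(0.00018832) ≈ -74.50 dB
∠L = 0.00° − 75.74° = -75.74°

-74.5 dB, -75.7°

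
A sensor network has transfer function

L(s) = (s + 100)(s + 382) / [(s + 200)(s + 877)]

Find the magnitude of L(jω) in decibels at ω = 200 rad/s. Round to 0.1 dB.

At s = jω = j200:
zero (s+100): 100 + j200 → |·| = √(100²+200²) = √50000 ≈ 223.61, ∠ = arctan(200/100) ≈ 63.43°
zero (s+382): 382 + j200 → |·| = √(382²+200²) = √185924 ≈ 431.19, ∠ = arctan(200/382) ≈ 27.63°
pole (s+200): 200 + j200 → |·| = √(200²+200²) = √80000 ≈ 282.84, ∠ = arctan(200/200) ≈ 45.00°
pole (s+877): 877 + j200 → |·| = √(877²+200²) = √809129 ≈ 899.52, ∠ = arctan(200/877) ≈ 12.85°
|L| = 1 · 96418 / 2.5442e+05 ≈ 0.37897
Gain = 20 log₁₀(0.37897) ≈ -8.43 dB

-8.4 dB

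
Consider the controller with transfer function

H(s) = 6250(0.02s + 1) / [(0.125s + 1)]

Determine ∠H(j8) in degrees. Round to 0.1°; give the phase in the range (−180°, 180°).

-35.9°

At ω = 8 rad/s:
zero (1 + j8·0.02) = 1 + j0.16 → |·| ≈ 1.0127, ∠ ≈ 9.09°
pole (1 + j8·0.125) = 1 + j1 → |·| ≈ 1.4142, ∠ ≈ 45.00°
∠H = (9.09°) − (45.00°) = -35.91°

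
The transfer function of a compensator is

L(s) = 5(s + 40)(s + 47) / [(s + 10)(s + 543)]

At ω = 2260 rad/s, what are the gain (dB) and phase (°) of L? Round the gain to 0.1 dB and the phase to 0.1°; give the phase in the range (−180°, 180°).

At s = jω = j2260:
zero (s+40): 40 + j2260 → |·| = √(40²+2260²) = √5109200 ≈ 2260.4, ∠ = arctan(2260/40) ≈ 88.99°
zero (s+47): 47 + j2260 → |·| = √(47²+2260²) = √5109809 ≈ 2260.5, ∠ = arctan(2260/47) ≈ 88.81°
pole (s+10): 10 + j2260 → |·| = √(10²+2260²) = √5107700 ≈ 2260, ∠ = arctan(2260/10) ≈ 89.75°
pole (s+543): 543 + j2260 → |·| = √(543²+2260²) = √5402449 ≈ 2324.3, ∠ = arctan(2260/543) ≈ 76.49°
|L| = 5 · 5.1096e+06 / 5.2529e+06 ≈ 4.8636
Gain = 20 log₁₀(4.8636) ≈ 13.74 dB
∠L = 177.80° − 166.24° = 11.56°

13.7 dB, 11.6°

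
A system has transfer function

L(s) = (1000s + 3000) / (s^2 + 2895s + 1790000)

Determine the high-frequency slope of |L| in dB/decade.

Each pole contributes −20 dB/decade at high frequency; each zero contributes +20 dB/decade.
Net: 1 zero(s) − 2 pole(s) → -20 dB/decade.

-20 dB/decade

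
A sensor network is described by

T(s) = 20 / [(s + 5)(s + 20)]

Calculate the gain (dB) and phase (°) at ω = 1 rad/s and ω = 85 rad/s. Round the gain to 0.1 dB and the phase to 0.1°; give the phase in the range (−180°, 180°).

At s = jω = j1:
pole (s+5): 5 + j1 → |·| = √(5²+1²) = √26 ≈ 5.099, ∠ = arctan(1/5) ≈ 11.31°
pole (s+20): 20 + j1 → |·| = √(20²+1²) = √401 ≈ 20.025, ∠ = arctan(1/20) ≈ 2.86°
|T| = 20 / 102.11 ≈ 0.19587
Gain = 20 log₁₀(0.19587) ≈ -14.16 dB
∠T = 0.00° − 14.17° = -14.17°

At s = jω = j85:
pole (s+5): 5 + j85 → |·| = √(5²+85²) = √7250 ≈ 85.147, ∠ = arctan(85/5) ≈ 86.63°
pole (s+20): 20 + j85 → |·| = √(20²+85²) = √7625 ≈ 87.321, ∠ = arctan(85/20) ≈ 76.76°
|T| = 20 / 7435.1 ≈ 0.0026899
Gain = 20 log₁₀(0.0026899) ≈ -51.41 dB
∠T = 0.00° − 163.39° = -163.39°

ω = 1: -14.2 dB, -14.2°; ω = 85: -51.4 dB, -163.4°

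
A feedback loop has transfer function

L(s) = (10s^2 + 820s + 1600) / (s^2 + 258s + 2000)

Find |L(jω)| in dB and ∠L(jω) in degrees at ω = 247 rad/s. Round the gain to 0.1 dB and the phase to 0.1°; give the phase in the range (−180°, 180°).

Substitute s = j247:
Numerator: 10(j247)^2 + 820(j247) + 1600 = -608490 + j202540
Denominator: (j247)^2 + 258(j247) + 2000 = -59009 + j63726
|N| = √(608490² + 202540²) ≈ 6.4131e+05, ∠N ≈ 161.59°
|D| = √(59009² + 63726²) ≈ 86851, ∠D ≈ 132.80°
|L| = 6.4131e+05 / 86851 ≈ 7.384
Gain = 20 log₁₀(7.384) ≈ 17.37 dB
∠L = 161.59° − 132.80° = 28.79°

17.4 dB, 28.8°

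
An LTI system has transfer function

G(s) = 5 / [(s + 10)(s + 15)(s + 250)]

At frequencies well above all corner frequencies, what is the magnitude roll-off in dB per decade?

Each pole contributes −20 dB/decade at high frequency; each zero contributes +20 dB/decade.
Net: 0 zero(s) − 3 pole(s) → -60 dB/decade.

-60 dB/decade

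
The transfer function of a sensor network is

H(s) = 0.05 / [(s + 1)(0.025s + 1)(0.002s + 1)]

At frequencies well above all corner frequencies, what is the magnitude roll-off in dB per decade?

-60 dB/decade

Each pole contributes −20 dB/decade at high frequency; each zero contributes +20 dB/decade.
Net: 0 zero(s) − 3 pole(s) → -60 dB/decade.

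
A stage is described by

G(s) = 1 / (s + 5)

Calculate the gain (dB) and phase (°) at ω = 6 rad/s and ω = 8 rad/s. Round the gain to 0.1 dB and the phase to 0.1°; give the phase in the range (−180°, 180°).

ω = 6: -17.9 dB, -50.2°; ω = 8: -19.5 dB, -58.0°

Substitute s = j6:
Numerator: 1 = 1 + j0
Denominator: (j6) + 5 = 5 + j6
|N| = √(1² + 0²) ≈ 1, ∠N ≈ 0.00°
|D| = √(5² + 6²) ≈ 7.8102, ∠D ≈ 50.19°
|G| = 1 / 7.8102 ≈ 0.12804
Gain = 20 log₁₀(0.12804) ≈ -17.85 dB
∠G = 0.00° − 50.19° = -50.19°

Substitute s = j8:
Numerator: 1 = 1 + j0
Denominator: (j8) + 5 = 5 + j8
|N| = √(1² + 0²) ≈ 1, ∠N ≈ 0.00°
|D| = √(5² + 8²) ≈ 9.434, ∠D ≈ 57.99°
|G| = 1 / 9.434 ≈ 0.106
Gain = 20 log₁₀(0.106) ≈ -19.49 dB
∠G = 0.00° − 57.99° = -57.99°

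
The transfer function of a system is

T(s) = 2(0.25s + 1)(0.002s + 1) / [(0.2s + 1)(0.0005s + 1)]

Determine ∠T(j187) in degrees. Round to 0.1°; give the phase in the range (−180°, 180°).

15.5°

At ω = 187 rad/s:
zero (1 + j187·0.25) = 1 + j46.75 → |·| ≈ 46.761, ∠ ≈ 88.77°
zero (1 + j187·0.002) = 1 + j0.374 → |·| ≈ 1.0676, ∠ ≈ 20.51°
pole (1 + j187·0.2) = 1 + j37.4 → |·| ≈ 37.413, ∠ ≈ 88.47°
pole (1 + j187·0.0005) = 1 + j0.0935 → |·| ≈ 1.0044, ∠ ≈ 5.34°
∠T = (88.77° + 20.51°) − (88.47° + 5.34°) = 15.47°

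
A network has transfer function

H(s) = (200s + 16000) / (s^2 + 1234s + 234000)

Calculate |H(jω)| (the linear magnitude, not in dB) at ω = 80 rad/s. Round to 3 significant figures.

0.0912

Substitute s = j80:
Numerator: 200(j80) + 16000 = 16000 + j16000
Denominator: (j80)^2 + 1234(j80) + 234000 = 227600 + j98720
|N| = √(16000² + 16000²) ≈ 22627, ∠N ≈ 45.00°
|D| = √(227600² + 98720²) ≈ 2.4809e+05, ∠D ≈ 23.45°
|H| = 22627 / 2.4809e+05 ≈ 0.091205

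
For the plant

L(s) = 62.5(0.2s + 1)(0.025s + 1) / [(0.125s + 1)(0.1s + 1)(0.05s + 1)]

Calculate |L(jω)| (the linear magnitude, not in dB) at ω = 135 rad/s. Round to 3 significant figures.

At ω = 135 rad/s:
zero (1 + j135·0.2) = 1 + j27 → |·| ≈ 27.019, ∠ ≈ 87.88°
zero (1 + j135·0.025) = 1 + j3.375 → |·| ≈ 3.52, ∠ ≈ 73.50°
pole (1 + j135·0.125) = 1 + j16.875 → |·| ≈ 16.905, ∠ ≈ 86.61°
pole (1 + j135·0.1) = 1 + j13.5 → |·| ≈ 13.537, ∠ ≈ 85.76°
pole (1 + j135·0.05) = 1 + j6.75 → |·| ≈ 6.8237, ∠ ≈ 81.57°
|L| = 62.5 · 27.019 · 3.52 / (16.905 · 13.537 · 6.8237) ≈ 3.8066

3.81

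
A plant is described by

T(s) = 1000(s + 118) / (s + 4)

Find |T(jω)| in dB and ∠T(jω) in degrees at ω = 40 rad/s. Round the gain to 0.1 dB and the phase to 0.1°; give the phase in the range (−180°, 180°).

69.8 dB, -65.6°

At s = jω = j40:
zero (s+118): 118 + j40 → |·| = √(118²+40²) = √15524 ≈ 124.6, ∠ = arctan(40/118) ≈ 18.73°
pole (s+4): 4 + j40 → |·| = √(4²+40²) = √1616 ≈ 40.2, ∠ = arctan(40/4) ≈ 84.29°
|T| = 1000 · 124.6 / 40.2 ≈ 3099.5
Gain = 20 log₁₀(3099.5) ≈ 69.83 dB
∠T = 18.73° − 84.29° = -65.56°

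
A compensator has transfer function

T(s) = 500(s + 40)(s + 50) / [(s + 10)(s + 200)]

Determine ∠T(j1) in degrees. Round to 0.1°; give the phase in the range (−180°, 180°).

At s = jω = j1:
zero (s+40): 40 + j1 → |·| = √(40²+1²) = √1601 ≈ 40.012, ∠ = arctan(1/40) ≈ 1.43°
zero (s+50): 50 + j1 → |·| = √(50²+1²) = √2501 ≈ 50.01, ∠ = arctan(1/50) ≈ 1.15°
pole (s+10): 10 + j1 → |·| = √(10²+1²) = √101 ≈ 10.05, ∠ = arctan(1/10) ≈ 5.71°
pole (s+200): 200 + j1 → |·| = √(200²+1²) = √40001 ≈ 200, ∠ = arctan(1/200) ≈ 0.29°
∠T = 2.58° − 6.00° = -3.42°

-3.4°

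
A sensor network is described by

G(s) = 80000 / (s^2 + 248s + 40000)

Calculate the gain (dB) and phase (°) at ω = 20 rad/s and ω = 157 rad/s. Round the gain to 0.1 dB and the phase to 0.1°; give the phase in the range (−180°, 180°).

At s = jω = j20:
quadratic: (j20)² + 248·j20 + 40000 = 39600 + j4960 → |·| ≈ 39909, ∠ ≈ 7.14°
|G| = 80000 / 39909 ≈ 2.0046
Gain = 20 log₁₀(2.0046) ≈ 6.04 dB
∠G = 0.00° − 7.14° = -7.14°

At s = jω = j157:
quadratic: (j157)² + 248·j157 + 40000 = 15351 + j38936 → |·| ≈ 41853, ∠ ≈ 68.48°
|G| = 80000 / 41853 ≈ 1.9115
Gain = 20 log₁₀(1.9115) ≈ 5.63 dB
∠G = 0.00° − 68.48° = -68.48°

ω = 20: 6.0 dB, -7.1°; ω = 157: 5.6 dB, -68.5°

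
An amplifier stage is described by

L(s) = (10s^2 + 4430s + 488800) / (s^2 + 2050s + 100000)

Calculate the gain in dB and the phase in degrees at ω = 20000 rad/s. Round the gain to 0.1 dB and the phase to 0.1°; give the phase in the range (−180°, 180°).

20.0 dB, 4.6°

Substitute s = j20000:
Numerator: 10(j20000)^2 + 4430(j20000) + 488800 = -3999511200 + j88600000
Denominator: (j20000)^2 + 2050(j20000) + 100000 = -399900000 + j41000000
|N| = √(3999511200² + 88600000²) ≈ 4.0005e+09, ∠N ≈ 178.73°
|D| = √(399900000² + 41000000²) ≈ 4.02e+08, ∠D ≈ 174.15°
|L| = 4.0005e+09 / 4.02e+08 ≈ 9.9515
Gain = 20 log₁₀(9.9515) ≈ 19.96 dB
∠L = 178.73° − 174.15° = 4.58°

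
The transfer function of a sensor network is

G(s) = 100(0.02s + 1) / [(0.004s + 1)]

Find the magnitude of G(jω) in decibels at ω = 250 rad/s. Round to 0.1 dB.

51.1 dB

At ω = 250 rad/s:
zero (1 + j250·0.02) = 1 + j5 → |·| ≈ 5.099, ∠ ≈ 78.69°
pole (1 + j250·0.004) = 1 + j1 → |·| ≈ 1.4142, ∠ ≈ 45.00°
|G| = 100 · 5.099 / (1.4142) ≈ 360.56
Gain = 20 log₁₀(360.56) ≈ 51.14 dB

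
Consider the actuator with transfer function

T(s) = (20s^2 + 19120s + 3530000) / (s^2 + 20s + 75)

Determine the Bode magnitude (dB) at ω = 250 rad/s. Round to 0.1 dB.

Substitute s = j250:
Numerator: 20(j250)^2 + 19120(j250) + 3530000 = 2280000 + j4780000
Denominator: (j250)^2 + 20(j250) + 75 = -62425 + j5000
|N| = √(2280000² + 4780000²) ≈ 5.2959e+06, ∠N ≈ 64.50°
|D| = √(62425² + 5000²) ≈ 62625, ∠D ≈ 175.42°
|T| = 5.2959e+06 / 62625 ≈ 84.565
Gain = 20 log₁₀(84.565) ≈ 38.54 dB

38.5 dB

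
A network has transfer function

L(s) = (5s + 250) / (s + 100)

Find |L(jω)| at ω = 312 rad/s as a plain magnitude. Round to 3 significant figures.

4.82

Substitute s = j312:
Numerator: 5(j312) + 250 = 250 + j1560
Denominator: (j312) + 100 = 100 + j312
|N| = √(250² + 1560²) ≈ 1579.9, ∠N ≈ 80.90°
|D| = √(100² + 312²) ≈ 327.63, ∠D ≈ 72.23°
|L| = 1579.9 / 327.63 ≈ 4.8222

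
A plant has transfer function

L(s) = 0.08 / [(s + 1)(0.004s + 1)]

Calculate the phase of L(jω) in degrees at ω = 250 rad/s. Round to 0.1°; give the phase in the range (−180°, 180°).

At ω = 250 rad/s:
pole (1 + j250·1) = 1 + j250 → |·| ≈ 250, ∠ ≈ 89.77°
pole (1 + j250·0.004) = 1 + j1 → |·| ≈ 1.4142, ∠ ≈ 45.00°
∠L = (0°) − (89.77° + 45.00°) = -134.77°

-134.8°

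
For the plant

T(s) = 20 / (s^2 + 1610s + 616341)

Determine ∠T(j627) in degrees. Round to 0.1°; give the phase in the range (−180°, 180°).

-77.5°

Substitute s = j627:
Numerator: 20 = 20 + j0
Denominator: (j627)^2 + 1610(j627) + 616341 = 223212 + j1009470
|N| = √(20² + 0²) ≈ 20, ∠N ≈ 0.00°
|D| = √(223212² + 1009470²) ≈ 1.0339e+06, ∠D ≈ 77.53°
∠T = 0.00° − 77.53° = -77.53°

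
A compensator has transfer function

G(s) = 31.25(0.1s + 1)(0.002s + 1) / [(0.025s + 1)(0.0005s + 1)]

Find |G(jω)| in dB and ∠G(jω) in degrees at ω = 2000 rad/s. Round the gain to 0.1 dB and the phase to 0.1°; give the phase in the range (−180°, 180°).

At ω = 2000 rad/s:
zero (1 + j2000·0.1) = 1 + j200 → |·| ≈ 200, ∠ ≈ 89.71°
zero (1 + j2000·0.002) = 1 + j4 → |·| ≈ 4.1231, ∠ ≈ 75.96°
pole (1 + j2000·0.025) = 1 + j50 → |·| ≈ 50.01, ∠ ≈ 88.85°
pole (1 + j2000·0.0005) = 1 + j1 → |·| ≈ 1.4142, ∠ ≈ 45.00°
|G| = 31.25 · 200 · 4.1231 / (50.01 · 1.4142) ≈ 364.36
Gain = 20 log₁₀(364.36) ≈ 51.23 dB
∠G = (89.71° + 75.96°) − (88.85° + 45.00°) = 31.82°

51.2 dB, 31.8°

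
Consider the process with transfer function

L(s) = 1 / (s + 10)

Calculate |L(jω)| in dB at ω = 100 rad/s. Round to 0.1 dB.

-40.0 dB

Substitute s = j100:
Numerator: 1 = 1 + j0
Denominator: (j100) + 10 = 10 + j100
|N| = √(1² + 0²) ≈ 1, ∠N ≈ 0.00°
|D| = √(10² + 100²) ≈ 100.5, ∠D ≈ 84.29°
|L| = 1 / 100.5 ≈ 0.0099502
Gain = 20 log₁₀(0.0099502) ≈ -40.04 dB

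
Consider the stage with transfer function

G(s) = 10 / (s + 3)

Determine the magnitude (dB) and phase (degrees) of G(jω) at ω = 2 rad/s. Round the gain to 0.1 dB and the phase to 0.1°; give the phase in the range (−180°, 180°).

At s = jω = j2:
pole (s+3): 3 + j2 → |·| = √(3²+2²) = √13 ≈ 3.6056, ∠ = arctan(2/3) ≈ 33.69°
|G| = 10 / 3.6056 ≈ 2.7735
Gain = 20 log₁₀(2.7735) ≈ 8.86 dB
∠G = 0.00° − 33.69° = -33.69°

8.9 dB, -33.7°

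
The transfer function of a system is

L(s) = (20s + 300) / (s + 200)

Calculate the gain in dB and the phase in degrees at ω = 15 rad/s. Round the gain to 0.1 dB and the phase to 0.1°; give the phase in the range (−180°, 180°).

Substitute s = j15:
Numerator: 20(j15) + 300 = 300 + j300
Denominator: (j15) + 200 = 200 + j15
|N| = √(300² + 300²) ≈ 424.26, ∠N ≈ 45.00°
|D| = √(200² + 15²) ≈ 200.56, ∠D ≈ 4.29°
|L| = 424.26 / 200.56 ≈ 2.1154
Gain = 20 log₁₀(2.1154) ≈ 6.51 dB
∠L = 45.00° − 4.29° = 40.71°

6.5 dB, 40.7°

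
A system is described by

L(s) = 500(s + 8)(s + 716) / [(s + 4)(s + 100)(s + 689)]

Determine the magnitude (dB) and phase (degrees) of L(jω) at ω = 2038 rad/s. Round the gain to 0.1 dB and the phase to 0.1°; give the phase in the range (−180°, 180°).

-12.2 dB, -88.0°

At s = jω = j2038:
zero (s+8): 8 + j2038 → |·| = √(8²+2038²) = √4153508 ≈ 2038, ∠ = arctan(2038/8) ≈ 89.78°
zero (s+716): 716 + j2038 → |·| = √(716²+2038²) = √4666100 ≈ 2160.1, ∠ = arctan(2038/716) ≈ 70.64°
pole (s+4): 4 + j2038 → |·| = √(4²+2038²) = √4153460 ≈ 2038, ∠ = arctan(2038/4) ≈ 89.89°
pole (s+100): 100 + j2038 → |·| = √(100²+2038²) = √4163444 ≈ 2040.5, ∠ = arctan(2038/100) ≈ 87.19°
pole (s+689): 689 + j2038 → |·| = √(689²+2038²) = √4628165 ≈ 2151.3, ∠ = arctan(2038/689) ≈ 71.32°
|L| = 500 · 4.4023e+06 / 8.9463e+09 ≈ 0.24604
Gain = 20 log₁₀(0.24604) ≈ -12.18 dB
∠L = 160.42° − 248.40° = -87.98°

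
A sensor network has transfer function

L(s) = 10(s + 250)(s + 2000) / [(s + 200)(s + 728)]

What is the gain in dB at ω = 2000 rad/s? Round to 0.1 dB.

22.5 dB

At s = jω = j2000:
zero (s+250): 250 + j2000 → |·| = √(250²+2000²) = √4062500 ≈ 2015.6, ∠ = arctan(2000/250) ≈ 82.87°
zero (s+2000): 2000 + j2000 → |·| = √(2000²+2000²) = √8000000 ≈ 2828.4, ∠ = arctan(2000/2000) ≈ 45.00°
pole (s+200): 200 + j2000 → |·| = √(200²+2000²) = √4040000 ≈ 2010, ∠ = arctan(2000/200) ≈ 84.29°
pole (s+728): 728 + j2000 → |·| = √(728²+2000²) = √4529984 ≈ 2128.4, ∠ = arctan(2000/728) ≈ 70.00°
|L| = 10 · 5.7009e+06 / 4.2781e+06 ≈ 13.326
Gain = 20 log₁₀(13.326) ≈ 22.49 dB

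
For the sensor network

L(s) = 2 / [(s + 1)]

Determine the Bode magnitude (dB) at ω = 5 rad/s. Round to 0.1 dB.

-8.1 dB

At ω = 5 rad/s:
pole (1 + j5·1) = 1 + j5 → |·| ≈ 5.099, ∠ ≈ 78.69°
|L| = 2 · 1 / (5.099) ≈ 0.39223
Gain = 20 log₁₀(0.39223) ≈ -8.13 dB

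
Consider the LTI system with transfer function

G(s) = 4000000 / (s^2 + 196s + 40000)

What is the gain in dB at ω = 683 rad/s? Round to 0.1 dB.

19.0 dB

At s = jω = j683:
quadratic: (j683)² + 196·j683 + 40000 = -426489 + j133868 → |·| ≈ 4.4701e+05, ∠ ≈ 162.57°
|G| = 4000000 / 4.4701e+05 ≈ 8.9483
Gain = 20 log₁₀(8.9483) ≈ 19.03 dB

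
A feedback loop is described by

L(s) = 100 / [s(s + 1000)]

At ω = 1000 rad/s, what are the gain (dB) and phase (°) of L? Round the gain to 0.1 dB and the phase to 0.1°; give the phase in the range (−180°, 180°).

-83.0 dB, -135.0°

At s = jω = j1000:
pole (s+1000): 1000 + j1000 → |·| = √(1000²+1000²) = √2000000 ≈ 1414.2, ∠ = arctan(1000/1000) ≈ 45.00°
pole at origin: |s| = 1000, ∠ = 90.00° (in denominator)
|L| = 100 / 1.4142e+06 ≈ 7.0711e-05
Gain = 20 log₁₀(7.0711e-05) ≈ -83.01 dB
∠L = 0.00° − 135.00° = -135.00°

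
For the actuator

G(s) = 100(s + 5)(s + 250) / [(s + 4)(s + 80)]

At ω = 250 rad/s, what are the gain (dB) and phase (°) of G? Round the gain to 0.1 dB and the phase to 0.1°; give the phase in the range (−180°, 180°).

At s = jω = j250:
zero (s+5): 5 + j250 → |·| = √(5²+250²) = √62525 ≈ 250.05, ∠ = arctan(250/5) ≈ 88.85°
zero (s+250): 250 + j250 → |·| = √(250²+250²) = √125000 ≈ 353.55, ∠ = arctan(250/250) ≈ 45.00°
pole (s+4): 4 + j250 → |·| = √(4²+250²) = √62516 ≈ 250.03, ∠ = arctan(250/4) ≈ 89.08°
pole (s+80): 80 + j250 → |·| = √(80²+250²) = √68900 ≈ 262.49, ∠ = arctan(250/80) ≈ 72.26°
|G| = 100 · 88405 / 65630 ≈ 134.7
Gain = 20 log₁₀(134.7) ≈ 42.59 dB
∠G = 133.85° − 161.34° = -27.49°

42.6 dB, -27.5°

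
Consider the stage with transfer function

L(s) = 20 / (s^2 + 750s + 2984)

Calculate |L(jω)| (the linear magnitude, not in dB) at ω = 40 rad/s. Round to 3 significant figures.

Substitute s = j40:
Numerator: 20 = 20 + j0
Denominator: (j40)^2 + 750(j40) + 2984 = 1384 + j30000
|N| = √(20² + 0²) ≈ 20, ∠N ≈ 0.00°
|D| = √(1384² + 30000²) ≈ 30032, ∠D ≈ 87.36°
|L| = 20 / 30032 ≈ 0.00066596

0.000666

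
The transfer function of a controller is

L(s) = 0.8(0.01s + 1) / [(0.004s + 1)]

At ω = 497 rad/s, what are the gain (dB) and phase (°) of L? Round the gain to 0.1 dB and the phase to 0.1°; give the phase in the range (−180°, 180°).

5.2 dB, 15.3°

At ω = 497 rad/s:
zero (1 + j497·0.01) = 1 + j4.97 → |·| ≈ 5.0696, ∠ ≈ 78.62°
pole (1 + j497·0.004) = 1 + j1.988 → |·| ≈ 2.2253, ∠ ≈ 63.30°
|L| = 0.8 · 5.0696 / (2.2253) ≈ 1.8225
Gain = 20 log₁₀(1.8225) ≈ 5.21 dB
∠L = (78.62°) − (63.30°) = 15.32°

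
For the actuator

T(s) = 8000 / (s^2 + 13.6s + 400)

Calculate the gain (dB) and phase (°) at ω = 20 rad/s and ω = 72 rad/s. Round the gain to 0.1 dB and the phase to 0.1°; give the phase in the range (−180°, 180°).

ω = 20: 29.4 dB, -90.0°; ω = 72: 4.3 dB, -168.4°

At s = jω = j20:
quadratic: (j20)² + 13.6·j20 + 400 = 0 + j272 → |·| ≈ 272, ∠ ≈ 90.00°
|T| = 8000 / 272 ≈ 29.412
Gain = 20 log₁₀(29.412) ≈ 29.37 dB
∠T = 0.00° − 90.00° = -90.00°

At s = jω = j72:
quadratic: (j72)² + 13.6·j72 + 400 = -4784 + j979.2 → |·| ≈ 4883.2, ∠ ≈ 168.43°
|T| = 8000 / 4883.2 ≈ 1.6383
Gain = 20 log₁₀(1.6383) ≈ 4.29 dB
∠T = 0.00° − 168.43° = -168.43°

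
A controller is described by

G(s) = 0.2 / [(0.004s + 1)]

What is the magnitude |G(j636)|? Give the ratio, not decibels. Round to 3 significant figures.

At ω = 636 rad/s:
pole (1 + j636·0.004) = 1 + j2.544 → |·| ≈ 2.7335, ∠ ≈ 68.54°
|G| = 0.2 · 1 / (2.7335) ≈ 0.073166

0.0732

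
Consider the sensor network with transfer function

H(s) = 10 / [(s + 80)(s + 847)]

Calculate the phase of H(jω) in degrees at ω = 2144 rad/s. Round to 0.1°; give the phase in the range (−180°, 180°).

At s = jω = j2144:
pole (s+80): 80 + j2144 → |·| = √(80²+2144²) = √4603136 ≈ 2145.5, ∠ = arctan(2144/80) ≈ 87.86°
pole (s+847): 847 + j2144 → |·| = √(847²+2144²) = √5314145 ≈ 2305.2, ∠ = arctan(2144/847) ≈ 68.44°
∠H = 0.00° − 156.30° = -156.30°

-156.3°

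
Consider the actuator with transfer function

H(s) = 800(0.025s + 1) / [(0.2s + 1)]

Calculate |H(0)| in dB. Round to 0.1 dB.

58.1 dB

H(0) = 800 · 1 / 1 = 800
20 log₁₀(800) ≈ 58.06 dB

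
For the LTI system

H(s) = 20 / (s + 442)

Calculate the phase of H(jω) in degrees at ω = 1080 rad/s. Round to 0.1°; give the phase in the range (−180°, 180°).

-67.7°

At s = jω = j1080:
pole (s+442): 442 + j1080 → |·| = √(442²+1080²) = √1361764 ≈ 1166.9, ∠ = arctan(1080/442) ≈ 67.74°
∠H = 0.00° − 67.74° = -67.74°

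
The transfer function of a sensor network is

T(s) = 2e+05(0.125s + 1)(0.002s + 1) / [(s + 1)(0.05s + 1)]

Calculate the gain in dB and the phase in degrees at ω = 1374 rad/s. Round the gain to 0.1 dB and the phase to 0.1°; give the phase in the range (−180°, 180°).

At ω = 1374 rad/s:
zero (1 + j1374·0.125) = 1 + j171.75 → |·| ≈ 171.75, ∠ ≈ 89.67°
zero (1 + j1374·0.002) = 1 + j2.748 → |·| ≈ 2.9243, ∠ ≈ 70.00°
pole (1 + j1374·1) = 1 + j1374 → |·| ≈ 1374, ∠ ≈ 89.96°
pole (1 + j1374·0.05) = 1 + j68.7 → |·| ≈ 68.707, ∠ ≈ 89.17°
|T| = 2e+05 · 171.75 · 2.9243 / (1374 · 68.707) ≈ 1064
Gain = 20 log₁₀(1064) ≈ 60.54 dB
∠T = (89.67° + 70.00°) − (89.96° + 89.17°) = -19.46°

60.5 dB, -19.5°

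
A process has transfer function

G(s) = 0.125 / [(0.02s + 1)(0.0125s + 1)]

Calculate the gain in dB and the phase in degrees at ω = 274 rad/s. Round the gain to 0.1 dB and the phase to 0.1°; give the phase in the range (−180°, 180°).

At ω = 274 rad/s:
pole (1 + j274·0.02) = 1 + j5.48 → |·| ≈ 5.5705, ∠ ≈ 79.66°
pole (1 + j274·0.0125) = 1 + j3.425 → |·| ≈ 3.568, ∠ ≈ 73.72°
|G| = 0.125 · 1 / (5.5705 · 3.568) ≈ 0.0062891
Gain = 20 log₁₀(0.0062891) ≈ -44.03 dB
∠G = (0°) − (79.66° + 73.72°) = -153.38°

-44.0 dB, -153.4°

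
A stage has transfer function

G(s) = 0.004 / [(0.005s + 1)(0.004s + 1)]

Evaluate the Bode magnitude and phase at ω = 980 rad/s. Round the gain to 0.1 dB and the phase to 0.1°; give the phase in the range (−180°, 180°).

-74.1 dB, -154.2°

At ω = 980 rad/s:
pole (1 + j980·0.005) = 1 + j4.9 → |·| ≈ 5.001, ∠ ≈ 78.47°
pole (1 + j980·0.004) = 1 + j3.92 → |·| ≈ 4.0455, ∠ ≈ 75.69°
|G| = 0.004 · 1 / (5.001 · 4.0455) ≈ 0.00019771
Gain = 20 log₁₀(0.00019771) ≈ -74.08 dB
∠G = (0°) − (78.47° + 75.69°) = -154.16°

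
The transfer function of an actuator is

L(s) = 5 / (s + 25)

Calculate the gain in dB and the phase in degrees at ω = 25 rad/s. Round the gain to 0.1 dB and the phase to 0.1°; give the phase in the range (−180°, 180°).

At s = jω = j25:
pole (s+25): 25 + j25 → |·| = √(25²+25²) = √1250 ≈ 35.355, ∠ = arctan(25/25) ≈ 45.00°
|L| = 5 / 35.355 ≈ 0.14142
Gain = 20 log₁₀(0.14142) ≈ -16.99 dB
∠L = 0.00° − 45.00° = -45.00°

-17.0 dB, -45.0°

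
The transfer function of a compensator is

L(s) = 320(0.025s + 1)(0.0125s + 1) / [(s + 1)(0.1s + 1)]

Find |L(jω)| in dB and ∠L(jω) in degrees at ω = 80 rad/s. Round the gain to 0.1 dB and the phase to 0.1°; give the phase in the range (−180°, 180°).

At ω = 80 rad/s:
zero (1 + j80·0.025) = 1 + j2 → |·| ≈ 2.2361, ∠ ≈ 63.43°
zero (1 + j80·0.0125) = 1 + j1 → |·| ≈ 1.4142, ∠ ≈ 45.00°
pole (1 + j80·1) = 1 + j80 → |·| ≈ 80.006, ∠ ≈ 89.28°
pole (1 + j80·0.1) = 1 + j8 → |·| ≈ 8.0623, ∠ ≈ 82.87°
|L| = 320 · 2.2361 · 1.4142 / (80.006 · 8.0623) ≈ 1.5688
Gain = 20 log₁₀(1.5688) ≈ 3.91 dB
∠L = (63.43° + 45.00°) − (89.28° + 82.87°) = -63.72°

3.9 dB, -63.7°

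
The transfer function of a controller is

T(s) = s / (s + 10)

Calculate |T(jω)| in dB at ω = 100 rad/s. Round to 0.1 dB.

At s = jω = j100:
zero at origin: s = j100 → |·| = 100, ∠ = 90.00°
pole (s+10): 10 + j100 → |·| = √(10²+100²) = √10100 ≈ 100.5, ∠ = arctan(100/10) ≈ 84.29°
|T| = 1 · 100 / 100.5 ≈ 0.99502
Gain = 20 log₁₀(0.99502) ≈ -0.04 dB

-0.0 dB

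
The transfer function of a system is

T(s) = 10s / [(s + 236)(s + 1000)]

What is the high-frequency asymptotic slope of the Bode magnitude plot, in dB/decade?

Each pole contributes −20 dB/decade at high frequency; each zero contributes +20 dB/decade.
Net: 1 zero(s) − 2 pole(s) → -20 dB/decade.

-20 dB/decade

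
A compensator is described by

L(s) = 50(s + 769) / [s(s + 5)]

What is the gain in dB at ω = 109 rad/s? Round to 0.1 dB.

At s = jω = j109:
zero (s+769): 769 + j109 → |·| = √(769²+109²) = √603242 ≈ 776.69, ∠ = arctan(109/769) ≈ 8.07°
pole (s+5): 5 + j109 → |·| = √(5²+109²) = √11906 ≈ 109.11, ∠ = arctan(109/5) ≈ 87.37°
pole at origin: |s| = 109, ∠ = 90.00° (in denominator)
|L| = 50 · 776.69 / 11893 ≈ 3.2653
Gain = 20 log₁₀(3.2653) ≈ 10.28 dB

10.3 dB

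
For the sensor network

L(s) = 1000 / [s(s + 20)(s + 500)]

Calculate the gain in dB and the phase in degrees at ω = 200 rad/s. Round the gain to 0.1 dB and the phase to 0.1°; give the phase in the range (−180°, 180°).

At s = jω = j200:
pole (s+20): 20 + j200 → |·| = √(20²+200²) = √40400 ≈ 201, ∠ = arctan(200/20) ≈ 84.29°
pole (s+500): 500 + j200 → |·| = √(500²+200²) = √290000 ≈ 538.52, ∠ = arctan(200/500) ≈ 21.80°
pole at origin: |s| = 200, ∠ = 90.00° (in denominator)
|L| = 1000 / 2.1649e+07 ≈ 4.6192e-05
Gain = 20 log₁₀(4.6192e-05) ≈ -86.71 dB
∠L = 0.00° − 196.09° = -196.09° ≡ 163.91° (principal value)

-86.7 dB, 163.9°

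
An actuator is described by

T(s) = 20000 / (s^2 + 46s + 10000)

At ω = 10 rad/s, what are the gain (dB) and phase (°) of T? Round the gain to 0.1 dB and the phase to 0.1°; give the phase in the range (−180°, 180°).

At s = jω = j10:
quadratic: (j10)² + 46·j10 + 10000 = 9900 + j460 → |·| ≈ 9910.7, ∠ ≈ 2.66°
|T| = 20000 / 9910.7 ≈ 2.018
Gain = 20 log₁₀(2.018) ≈ 6.10 dB
∠T = 0.00° − 2.66° = -2.66°

6.1 dB, -2.7°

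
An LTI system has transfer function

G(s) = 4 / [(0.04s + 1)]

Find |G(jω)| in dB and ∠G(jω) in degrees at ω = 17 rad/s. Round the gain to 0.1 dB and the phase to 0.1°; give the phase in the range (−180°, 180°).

10.4 dB, -34.2°

At ω = 17 rad/s:
pole (1 + j17·0.04) = 1 + j0.68 → |·| ≈ 1.2093, ∠ ≈ 34.22°
|G| = 4 · 1 / (1.2093) ≈ 3.3077
Gain = 20 log₁₀(3.3077) ≈ 10.39 dB
∠G = (0°) − (34.22°) = -34.22°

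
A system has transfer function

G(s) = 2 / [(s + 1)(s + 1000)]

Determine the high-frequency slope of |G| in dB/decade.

Each pole contributes −20 dB/decade at high frequency; each zero contributes +20 dB/decade.
Net: 0 zero(s) − 2 pole(s) → -40 dB/decade.

-40 dB/decade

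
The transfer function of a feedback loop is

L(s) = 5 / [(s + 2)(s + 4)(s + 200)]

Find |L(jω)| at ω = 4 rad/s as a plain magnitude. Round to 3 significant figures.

At s = jω = j4:
pole (s+2): 2 + j4 → |·| = √(2²+4²) = √20 ≈ 4.4721, ∠ = arctan(4/2) ≈ 63.43°
pole (s+4): 4 + j4 → |·| = √(4²+4²) = √32 ≈ 5.6569, ∠ = arctan(4/4) ≈ 45.00°
pole (s+200): 200 + j4 → |·| = √(200²+4²) = √40016 ≈ 200.04, ∠ = arctan(4/200) ≈ 1.15°
|L| = 5 / 5060.7 ≈ 0.00098801

0.000988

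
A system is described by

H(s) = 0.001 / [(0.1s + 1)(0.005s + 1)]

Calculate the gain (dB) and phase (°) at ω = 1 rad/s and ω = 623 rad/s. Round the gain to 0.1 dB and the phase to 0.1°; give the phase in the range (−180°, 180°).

ω = 1: -60.0 dB, -6.0°; ω = 623: -106.2 dB, -161.3°

At ω = 1 rad/s:
pole (1 + j1·0.1) = 1 + j0.1 → |·| ≈ 1.005, ∠ ≈ 5.71°
pole (1 + j1·0.005) = 1 + j0.005 → |·| ≈ 1, ∠ ≈ 0.29°
|H| = 0.001 · 1 / (1.005 · 1) ≈ 0.00099502
Gain = 20 log₁₀(0.00099502) ≈ -60.04 dB
∠H = (0°) − (5.71° + 0.29°) = -6.00°

At ω = 623 rad/s:
pole (1 + j623·0.1) = 1 + j62.3 → |·| ≈ 62.308, ∠ ≈ 89.08°
pole (1 + j623·0.005) = 1 + j3.115 → |·| ≈ 3.2716, ∠ ≈ 72.20°
|H| = 0.001 · 1 / (62.308 · 3.2716) ≈ 4.9056e-06
Gain = 20 log₁₀(4.9056e-06) ≈ -106.19 dB
∠H = (0°) − (89.08° + 72.20°) = -161.28°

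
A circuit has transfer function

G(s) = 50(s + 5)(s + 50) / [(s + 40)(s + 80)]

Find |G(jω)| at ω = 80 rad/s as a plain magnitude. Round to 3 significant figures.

37.4

At s = jω = j80:
zero (s+5): 5 + j80 → |·| = √(5²+80²) = √6425 ≈ 80.156, ∠ = arctan(80/5) ≈ 86.42°
zero (s+50): 50 + j80 → |·| = √(50²+80²) = √8900 ≈ 94.34, ∠ = arctan(80/50) ≈ 57.99°
pole (s+40): 40 + j80 → |·| = √(40²+80²) = √8000 ≈ 89.443, ∠ = arctan(80/40) ≈ 63.43°
pole (s+80): 80 + j80 → |·| = √(80²+80²) = √12800 ≈ 113.14, ∠ = arctan(80/80) ≈ 45.00°
|G| = 50 · 7561.9 / 10120 ≈ 37.361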